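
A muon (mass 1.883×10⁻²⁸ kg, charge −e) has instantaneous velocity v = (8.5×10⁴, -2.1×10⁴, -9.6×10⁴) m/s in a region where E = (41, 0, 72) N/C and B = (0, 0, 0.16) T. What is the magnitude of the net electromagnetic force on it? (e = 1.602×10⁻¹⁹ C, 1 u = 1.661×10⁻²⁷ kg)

v×B = (-3360, -1.36×10⁴, 0) N/C.
E + v×B = (-3320, -1.36×10⁴, 72.0) N/C.
F = q(E + v×B) = (−1.602×10⁻¹⁹ C)·(-3320, -1.36×10⁴, 72.0) = (5.32×10⁻¹⁶, 2.18×10⁻¹⁵, -1.15×10⁻¹⁷) N.
|F| = 2.24×10⁻¹⁵ N.

|F| ≈ 2.24×10⁻¹⁵ N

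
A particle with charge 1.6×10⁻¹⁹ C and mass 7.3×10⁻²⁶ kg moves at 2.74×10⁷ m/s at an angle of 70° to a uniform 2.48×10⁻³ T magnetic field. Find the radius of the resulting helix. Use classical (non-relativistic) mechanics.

v⊥ = v sinθ = 2.74×10⁷·sin70° ≈ 2.575×10⁷ m/s.
r = m v⊥/(|q|B) = (7.3×10⁻²⁶)(2.575×10⁷)/((1.6×10⁻¹⁹)(2.48×10⁻³)) ≈ 4740 m.

r ≈ 4740 m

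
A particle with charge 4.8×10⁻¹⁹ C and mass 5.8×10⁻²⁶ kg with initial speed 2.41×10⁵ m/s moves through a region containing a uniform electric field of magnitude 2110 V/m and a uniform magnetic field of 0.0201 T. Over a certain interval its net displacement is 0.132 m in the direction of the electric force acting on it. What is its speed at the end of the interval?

v_f ≈ 2.50×10⁵ m/s

B does no work; ΔKE = |q|E d.
½mv_f² = ½mv₀² + |q|Ed = ½(5.8×10⁻²⁶)(2.41×10⁵)² + (4.8×10⁻¹⁹)(2110)(0.132) ≈ 1.684×10⁻¹⁵ J + 1.337×10⁻¹⁶ J ≈ 1.818×10⁻¹⁵ J.
v_f = √(2·1.818×10⁻¹⁵/5.8×10⁻²⁶) ≈ 2.50×10⁵ m/s.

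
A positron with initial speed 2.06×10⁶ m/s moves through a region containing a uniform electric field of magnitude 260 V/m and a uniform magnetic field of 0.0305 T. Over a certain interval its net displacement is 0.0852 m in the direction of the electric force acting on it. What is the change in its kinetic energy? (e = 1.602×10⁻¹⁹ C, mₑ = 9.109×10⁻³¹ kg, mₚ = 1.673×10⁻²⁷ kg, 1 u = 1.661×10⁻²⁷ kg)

The magnetic force is always ⟂ v and does no work; only the electric force changes KE.
ΔKE = F_E · d = |q|E d = (1.602×10⁻¹⁹)(260)(0.0852) ≈ 3.55×10⁻¹⁸ J.

ΔKE ≈ 3.55×10⁻¹⁸ J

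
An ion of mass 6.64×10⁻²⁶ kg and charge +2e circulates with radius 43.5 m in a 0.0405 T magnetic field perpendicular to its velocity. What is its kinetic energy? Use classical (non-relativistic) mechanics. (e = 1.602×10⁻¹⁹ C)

KE ≈ 2.40×10⁻¹² J

v = |q|Br/m, then KE = ½mv² = (qBr)²/(2m).
v = (3.204×10⁻¹⁹)(0.0405)(43.5)/6.64×10⁻²⁶ ≈ 8.501×10⁶ m/s.
KE = ½(6.64×10⁻²⁶)(8.501×10⁶)² ≈ 2.40×10⁻¹² J.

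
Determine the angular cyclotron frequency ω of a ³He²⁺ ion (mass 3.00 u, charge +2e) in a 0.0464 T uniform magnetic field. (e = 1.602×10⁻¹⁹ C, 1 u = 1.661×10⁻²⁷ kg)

ω ≈ 2.98×10⁶ rad/s

ω = |q|B/m.
ω = (3.204×10⁻¹⁹)(0.0464)/4.983×10⁻²⁷ ≈ 2.98×10⁶ rad/s.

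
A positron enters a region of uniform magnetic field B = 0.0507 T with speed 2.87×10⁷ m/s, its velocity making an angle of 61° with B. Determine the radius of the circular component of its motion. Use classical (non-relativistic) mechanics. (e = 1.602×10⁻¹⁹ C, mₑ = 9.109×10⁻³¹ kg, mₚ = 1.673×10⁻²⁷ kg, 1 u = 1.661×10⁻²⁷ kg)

v⊥ = v sinθ = 2.87×10⁷·sin61° ≈ 2.510×10⁷ m/s.
r = m v⊥/(|q|B) = (9.109×10⁻³¹)(2.510×10⁷)/((1.602×10⁻¹⁹)(0.0507)) ≈ 2.82×10⁻³ m.

r ≈ 2.82×10⁻³ m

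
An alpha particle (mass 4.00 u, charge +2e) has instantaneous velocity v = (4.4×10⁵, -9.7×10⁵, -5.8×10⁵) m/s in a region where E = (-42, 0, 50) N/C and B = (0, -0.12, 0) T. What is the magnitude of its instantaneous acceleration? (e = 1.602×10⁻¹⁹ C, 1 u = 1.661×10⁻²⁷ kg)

|a| ≈ 4.21×10¹² m/s²

v×B = (-6.96×10⁴, 0, -5.28×10⁴) N/C.
E + v×B = (-6.96×10⁴, 0, -5.28×10⁴) N/C.
F = q(E + v×B) = (3.204×10⁻¹⁹ C)·(-6.96×10⁴, 0, -5.28×10⁴) = (-2.23×10⁻¹⁴, 0, -1.69×10⁻¹⁴) N.
|a| = |F|/m = 2.799×10⁻¹⁴/6.644×10⁻²⁷ ≈ 4.21×10¹² m/s².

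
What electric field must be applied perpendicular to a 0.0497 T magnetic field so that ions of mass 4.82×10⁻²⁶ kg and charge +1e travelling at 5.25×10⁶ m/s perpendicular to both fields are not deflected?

For straight-line motion qE = qvB, so E = vB.
E = 5.25×10⁶ × 0.0497 = 2.61×10⁵ V/m.

E = 2.61×10⁵ V/m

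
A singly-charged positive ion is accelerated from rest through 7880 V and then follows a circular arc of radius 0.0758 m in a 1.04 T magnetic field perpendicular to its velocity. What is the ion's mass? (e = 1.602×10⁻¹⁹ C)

m ≈ 6.32×10⁻²⁶ kg

Combine |q|V = ½mv² and r = mv/(|q|B): eliminate v to get m = qB²r²/(2V).
m = (1.602×10⁻¹⁹)(1.04)²(0.0758)²/(2·7880) ≈ 6.32×10⁻²⁶ kg.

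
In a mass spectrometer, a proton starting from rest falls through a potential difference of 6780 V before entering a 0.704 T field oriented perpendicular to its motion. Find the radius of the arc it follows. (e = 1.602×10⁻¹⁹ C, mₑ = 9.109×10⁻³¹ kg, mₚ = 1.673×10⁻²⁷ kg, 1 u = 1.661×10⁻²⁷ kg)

Acceleration: |q|V = ½mv² ⇒ v = √(2|q|V/m) = √(2·1.602×10⁻¹⁹·6780/1.673×10⁻²⁷) ≈ 1.139×10⁶ m/s.
In the field: r = mv/(|q|B) = (1.673×10⁻²⁷)(1.139×10⁶)/((1.602×10⁻¹⁹)(0.704)) ≈ 0.0169 m.

r ≈ 0.0169 m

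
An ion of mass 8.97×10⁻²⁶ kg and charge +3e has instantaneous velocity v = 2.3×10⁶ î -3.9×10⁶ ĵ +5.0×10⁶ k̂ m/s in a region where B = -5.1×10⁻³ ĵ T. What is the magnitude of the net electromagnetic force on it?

|F| ≈ 1.35×10⁻¹⁴ N

v×B = (2.55×10⁴, 0, -1.17×10⁴) N/C.
F = q v×B = (4.806×10⁻¹⁹ C)·(2.55×10⁴, 0, -1.17×10⁴) = (1.23×10⁻¹⁴, 0, -5.64×10⁻¹⁵) N.
|F| = 1.35×10⁻¹⁴ N.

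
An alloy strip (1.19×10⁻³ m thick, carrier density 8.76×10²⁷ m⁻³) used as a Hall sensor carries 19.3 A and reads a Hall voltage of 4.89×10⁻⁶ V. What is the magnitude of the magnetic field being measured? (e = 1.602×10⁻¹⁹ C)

B ≈ 0.423 T

From V_H = IB/(n e t), B = V_H n e t / I.
B = (4.89×10⁻⁶)(8.76×10²⁷)(1.602×10⁻¹⁹)(1.19×10⁻³)/19.3 ≈ 0.423 T.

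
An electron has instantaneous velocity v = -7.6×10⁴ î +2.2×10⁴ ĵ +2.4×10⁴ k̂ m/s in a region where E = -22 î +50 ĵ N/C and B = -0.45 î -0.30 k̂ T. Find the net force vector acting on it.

v×B = (-6600, -3.36×10⁴, 9900) N/C.
E + v×B = (-6620, -3.36×10⁴, 9900) N/C.
F = q(E + v×B) = (−1.602×10⁻¹⁹ C)·(-6620, -3.36×10⁴, 9900) = (1.06×10⁻¹⁵, 5.37×10⁻¹⁵, -1.59×10⁻¹⁵) N.

F ≈ (1.06×10⁻¹⁵, 5.37×10⁻¹⁵, -1.59×10⁻¹⁵) N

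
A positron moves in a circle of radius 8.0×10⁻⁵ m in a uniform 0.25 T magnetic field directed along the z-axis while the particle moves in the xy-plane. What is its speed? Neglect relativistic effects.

v ≈ 3.5×10⁶ m/s

From |q|vB = mv²/r, v = |q|Br/m.
v = (1.602×10⁻¹⁹)(0.25)(8.0×10⁻⁵)/9.109×10⁻³¹ ≈ 3.5×10⁶ m/s.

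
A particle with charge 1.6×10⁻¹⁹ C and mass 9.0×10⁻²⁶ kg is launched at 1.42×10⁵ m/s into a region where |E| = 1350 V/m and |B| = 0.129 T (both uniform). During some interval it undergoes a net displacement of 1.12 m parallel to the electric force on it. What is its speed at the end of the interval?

B does no work; ΔKE = |q|E d.
½mv_f² = ½mv₀² + |q|Ed = ½(9.0×10⁻²⁶)(1.42×10⁵)² + (1.6×10⁻¹⁹)(1350)(1.12) ≈ 9.074×10⁻¹⁶ J + 2.419×10⁻¹⁶ J ≈ 1.149×10⁻¹⁵ J.
v_f = √(2·1.149×10⁻¹⁵/9.0×10⁻²⁶) ≈ 1.60×10⁵ m/s.

v_f ≈ 1.60×10⁵ m/s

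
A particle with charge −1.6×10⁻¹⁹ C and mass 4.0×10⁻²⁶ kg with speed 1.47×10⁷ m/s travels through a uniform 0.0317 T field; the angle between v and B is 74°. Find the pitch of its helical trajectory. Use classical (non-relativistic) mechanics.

v∥ = v cosθ = 1.47×10⁷·cos74° ≈ 4.052×10⁶ m/s.
T = 2πm/(|q|B) = 2π(4.0×10⁻²⁶)/((1.6×10⁻¹⁹)(0.0317)) ≈ 4.955×10⁻⁵ s.
pitch = v∥ T = (4.052×10⁶)(4.955×10⁻⁵) ≈ 201 m.

p ≈ 201 m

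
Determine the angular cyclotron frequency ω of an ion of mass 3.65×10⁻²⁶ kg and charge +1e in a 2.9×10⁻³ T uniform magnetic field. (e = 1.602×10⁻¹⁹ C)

ω ≈ 1.3×10⁴ rad/s

ω = |q|B/m.
ω = (1.602×10⁻¹⁹)(2.9×10⁻³)/3.65×10⁻²⁶ ≈ 1.3×10⁴ rad/s.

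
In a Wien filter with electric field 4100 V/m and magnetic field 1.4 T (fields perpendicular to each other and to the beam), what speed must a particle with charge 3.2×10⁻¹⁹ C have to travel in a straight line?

Zero net Lorentz force requires |qE| = |q v×B|, i.e. E = vB.
v = E/B = 4100/1.4 = 2900 m/s.

v = 2900 m/s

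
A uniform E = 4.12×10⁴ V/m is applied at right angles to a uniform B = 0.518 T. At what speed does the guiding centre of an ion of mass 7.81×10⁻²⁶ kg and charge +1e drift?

The E×B drift speed is v_d = E/B.
v_d = 4.12×10⁴/0.518 = 7.95×10⁴ m/s.

v_d ≈ 7.95×10⁴ m/s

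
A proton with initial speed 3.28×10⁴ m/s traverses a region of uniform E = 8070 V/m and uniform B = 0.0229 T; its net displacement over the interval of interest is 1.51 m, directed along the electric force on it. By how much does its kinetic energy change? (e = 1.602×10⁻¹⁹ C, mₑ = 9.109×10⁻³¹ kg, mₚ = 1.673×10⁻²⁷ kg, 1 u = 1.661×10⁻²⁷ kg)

The magnetic force is always ⟂ v and does no work; only the electric force changes KE.
ΔKE = F_E · d = |q|E d = (1.602×10⁻¹⁹)(8070)(1.51) ≈ 1.95×10⁻¹⁵ J.

ΔKE ≈ 1.95×10⁻¹⁵ J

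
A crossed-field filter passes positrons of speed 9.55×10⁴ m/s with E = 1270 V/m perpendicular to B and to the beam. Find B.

B = 0.0133 T

Balance of forces in the selector: qE = qvB ⇒ B = E/v.
B = 1270/9.55×10⁴ = 0.0133 T.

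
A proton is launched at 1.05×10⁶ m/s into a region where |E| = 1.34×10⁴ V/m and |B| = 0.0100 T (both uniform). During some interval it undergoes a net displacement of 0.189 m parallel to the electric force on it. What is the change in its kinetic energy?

ΔKE ≈ 4.06×10⁻¹⁶ J

The magnetic force is always ⟂ v and does no work; only the electric force changes KE.
ΔKE = F_E · d = |q|E d = (1.602×10⁻¹⁹)(1.34×10⁴)(0.189) ≈ 4.06×10⁻¹⁶ J.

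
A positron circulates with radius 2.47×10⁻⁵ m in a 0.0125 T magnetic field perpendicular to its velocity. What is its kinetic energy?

KE ≈ 1.34×10⁻²¹ J

v = |q|Br/m, then KE = ½mv² = (qBr)²/(2m).
v = (1.602×10⁻¹⁹)(0.0125)(2.47×10⁻⁵)/9.109×10⁻³¹ ≈ 5.430×10⁴ m/s.
KE = ½(9.109×10⁻³¹)(5.430×10⁴)² ≈ 1.34×10⁻²¹ J.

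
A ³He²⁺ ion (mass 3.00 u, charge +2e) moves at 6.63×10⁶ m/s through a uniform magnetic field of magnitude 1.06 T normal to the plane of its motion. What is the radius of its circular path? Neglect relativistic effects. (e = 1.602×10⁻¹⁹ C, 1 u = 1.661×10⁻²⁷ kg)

r ≈ 0.0973 m

The magnetic force provides the centripetal force: |q|vB = mv²/r.
r = mv/(|q|B) = (4.983×10⁻²⁷)(6.63×10⁶)/((3.204×10⁻¹⁹)(1.06)) ≈ 0.0973 m.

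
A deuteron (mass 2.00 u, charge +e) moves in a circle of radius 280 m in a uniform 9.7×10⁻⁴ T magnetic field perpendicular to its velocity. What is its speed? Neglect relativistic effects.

From |q|vB = mv²/r, v = |q|Br/m.
v = (1.602×10⁻¹⁹)(9.7×10⁻⁴)(280)/3.322×10⁻²⁷ ≈ 1.3×10⁷ m/s.

v ≈ 1.3×10⁷ m/s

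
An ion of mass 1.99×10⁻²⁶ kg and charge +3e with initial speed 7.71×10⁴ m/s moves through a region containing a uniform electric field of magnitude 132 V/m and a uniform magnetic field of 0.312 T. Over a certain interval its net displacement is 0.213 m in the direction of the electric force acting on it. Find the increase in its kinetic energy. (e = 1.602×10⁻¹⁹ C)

ΔKE ≈ 1.35×10⁻¹⁷ J

The magnetic force is always ⟂ v and does no work; only the electric force changes KE.
ΔKE = F_E · d = |q|E d = (4.806×10⁻¹⁹)(132)(0.213) ≈ 1.35×10⁻¹⁷ J.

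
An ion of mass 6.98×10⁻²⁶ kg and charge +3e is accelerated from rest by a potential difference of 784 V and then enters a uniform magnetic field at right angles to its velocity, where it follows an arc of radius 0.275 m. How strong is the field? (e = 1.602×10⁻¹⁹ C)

B ≈ 0.0549 T

v = √(2|q|V/m) = √(2·4.806×10⁻¹⁹·784/6.98×10⁻²⁶) ≈ 1.039×10⁵ m/s.
B = mv/(|q|r) = (6.98×10⁻²⁶)(1.039×10⁵)/((4.806×10⁻¹⁹)(0.275)) ≈ 0.0549 T.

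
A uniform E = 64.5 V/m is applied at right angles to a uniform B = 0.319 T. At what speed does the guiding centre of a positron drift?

The steady drift has the magnetic force balancing the electric force, so v_d = E/B.
v_d = 64.5/0.319 = 202 m/s.

v_d ≈ 202 m/s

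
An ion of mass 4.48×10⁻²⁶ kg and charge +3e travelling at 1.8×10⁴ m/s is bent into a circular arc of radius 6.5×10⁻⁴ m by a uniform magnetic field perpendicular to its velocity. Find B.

B ≈ 2.6 T

From |q|vB = mv²/r, B = mv/(|q|r).
B = (4.48×10⁻²⁶)(1.8×10⁴)/((4.806×10⁻¹⁹)(6.5×10⁻⁴)) ≈ 2.6 T.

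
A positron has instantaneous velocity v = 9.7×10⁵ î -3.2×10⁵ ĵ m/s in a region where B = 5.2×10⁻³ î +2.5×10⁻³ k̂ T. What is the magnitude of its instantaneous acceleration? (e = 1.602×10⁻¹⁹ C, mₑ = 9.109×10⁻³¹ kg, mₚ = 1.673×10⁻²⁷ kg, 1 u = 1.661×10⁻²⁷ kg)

|a| ≈ 5.36×10¹⁴ m/s²

v×B = (-800, -2420, 1660) N/C.
F = q v×B = (1.602×10⁻¹⁹ C)·(-800, -2420, 1660) = (-1.28×10⁻¹⁶, -3.88×10⁻¹⁶, 2.67×10⁻¹⁶) N.
|a| = |F|/m = 4.883×10⁻¹⁶/9.109×10⁻³¹ ≈ 5.36×10¹⁴ m/s².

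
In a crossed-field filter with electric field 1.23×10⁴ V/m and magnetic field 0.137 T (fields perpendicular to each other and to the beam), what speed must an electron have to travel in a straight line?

v = 8.98×10⁴ m/s

Zero net Lorentz force requires |qE| = |q v×B|, i.e. E = vB.
v = E/B = 1.23×10⁴/0.137 = 8.98×10⁴ m/s.
The result is independent of the particle's charge and mass.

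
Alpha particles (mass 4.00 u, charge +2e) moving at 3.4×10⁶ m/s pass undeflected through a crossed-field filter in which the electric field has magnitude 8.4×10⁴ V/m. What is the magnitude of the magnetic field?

B = 0.025 T

Balance of forces in the selector: qE = qvB ⇒ B = E/v.
B = 8.4×10⁴/3.4×10⁶ = 0.025 T.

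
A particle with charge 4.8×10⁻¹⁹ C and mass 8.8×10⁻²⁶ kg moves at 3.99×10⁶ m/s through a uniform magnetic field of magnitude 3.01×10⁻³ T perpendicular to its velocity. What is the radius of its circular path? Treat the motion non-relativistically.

r ≈ 243 m

The magnetic force provides the centripetal force: |q|vB = mv²/r.
r = mv/(|q|B) = (8.8×10⁻²⁶)(3.99×10⁶)/((4.8×10⁻¹⁹)(3.01×10⁻³)) ≈ 243 m.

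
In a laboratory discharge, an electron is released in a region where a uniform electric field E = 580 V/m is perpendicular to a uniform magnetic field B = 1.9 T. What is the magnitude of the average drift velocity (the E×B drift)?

v_d ≈ 310 m/s

The E×B drift speed is v_d = E/B.
v_d = 580/1.9 = 310 m/s.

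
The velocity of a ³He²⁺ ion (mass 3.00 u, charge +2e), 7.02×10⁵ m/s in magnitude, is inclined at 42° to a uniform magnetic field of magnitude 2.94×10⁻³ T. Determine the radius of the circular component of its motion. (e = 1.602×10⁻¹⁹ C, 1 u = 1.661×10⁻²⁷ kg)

r ≈ 2.48 m

v⊥ = v sinθ = 7.02×10⁵·sin42° ≈ 4.697×10⁵ m/s.
r = m v⊥/(|q|B) = (4.983×10⁻²⁷)(4.697×10⁵)/((3.204×10⁻¹⁹)(2.94×10⁻³)) ≈ 2.48 m.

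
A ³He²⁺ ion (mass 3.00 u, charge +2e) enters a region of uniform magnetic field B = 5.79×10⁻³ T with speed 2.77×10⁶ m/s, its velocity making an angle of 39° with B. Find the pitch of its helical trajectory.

p ≈ 36.3 m

v∥ = v cosθ = 2.77×10⁶·cos39° ≈ 2.153×10⁶ m/s.
T = 2πm/(|q|B) = 2π(4.983×10⁻²⁷)/((3.204×10⁻¹⁹)(5.79×10⁻³)) ≈ 1.688×10⁻⁵ s.
pitch = v∥ T = (2.153×10⁶)(1.688×10⁻⁵) ≈ 36.3 m.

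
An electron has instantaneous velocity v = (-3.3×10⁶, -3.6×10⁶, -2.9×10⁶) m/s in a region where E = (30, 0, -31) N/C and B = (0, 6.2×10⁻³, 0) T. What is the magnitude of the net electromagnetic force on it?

v×B = (1.80×10⁴, 0, -2.05×10⁴) N/C.
E + v×B = (1.80×10⁴, 0, -2.05×10⁴) N/C.
F = q(E + v×B) = (−1.602×10⁻¹⁹ C)·(1.80×10⁴, 0, -2.05×10⁴) = (-2.89×10⁻¹⁵, 0, 3.28×10⁻¹⁵) N.
|F| = 4.37×10⁻¹⁵ N.

|F| ≈ 4.37×10⁻¹⁵ N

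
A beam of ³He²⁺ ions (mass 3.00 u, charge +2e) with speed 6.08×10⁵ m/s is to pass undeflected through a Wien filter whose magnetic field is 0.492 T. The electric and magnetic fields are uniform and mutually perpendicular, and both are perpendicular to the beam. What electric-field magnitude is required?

E = 2.99×10⁵ V/m

For straight-line motion qE = qvB, so E = vB.
E = 6.08×10⁵ × 0.492 = 2.99×10⁵ V/m.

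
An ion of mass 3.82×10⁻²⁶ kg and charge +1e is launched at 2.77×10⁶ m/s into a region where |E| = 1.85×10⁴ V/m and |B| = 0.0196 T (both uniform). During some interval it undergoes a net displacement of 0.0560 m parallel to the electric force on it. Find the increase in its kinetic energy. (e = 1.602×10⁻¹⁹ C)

ΔKE ≈ 1.66×10⁻¹⁶ J

The magnetic force is always ⟂ v and does no work; only the electric force changes KE.
ΔKE = F_E · d = |q|E d = (1.602×10⁻¹⁹)(1.85×10⁴)(0.0560) ≈ 1.66×10⁻¹⁶ J.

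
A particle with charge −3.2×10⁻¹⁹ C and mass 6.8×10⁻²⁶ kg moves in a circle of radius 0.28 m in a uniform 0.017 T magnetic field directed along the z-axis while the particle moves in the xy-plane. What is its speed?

v ≈ 2.2×10⁴ m/s

From |q|vB = mv²/r, v = |q|Br/m.
v = (3.2×10⁻¹⁹)(0.017)(0.28)/6.8×10⁻²⁶ ≈ 2.2×10⁴ m/s.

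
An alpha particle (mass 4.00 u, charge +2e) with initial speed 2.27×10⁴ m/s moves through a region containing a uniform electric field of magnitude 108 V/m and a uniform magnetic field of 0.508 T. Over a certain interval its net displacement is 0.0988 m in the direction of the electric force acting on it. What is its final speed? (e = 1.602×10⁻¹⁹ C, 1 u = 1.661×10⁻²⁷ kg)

B does no work; ΔKE = |q|E d.
½mv_f² = ½mv₀² + |q|Ed = ½(6.644×10⁻²⁷)(2.27×10⁴)² + (3.204×10⁻¹⁹)(108)(0.0988) ≈ 1.712×10⁻¹⁸ J + 3.419×10⁻¹⁸ J ≈ 5.131×10⁻¹⁸ J.
v_f = √(2·5.131×10⁻¹⁸/6.644×10⁻²⁷) ≈ 3.93×10⁴ m/s.

v_f ≈ 3.93×10⁴ m/s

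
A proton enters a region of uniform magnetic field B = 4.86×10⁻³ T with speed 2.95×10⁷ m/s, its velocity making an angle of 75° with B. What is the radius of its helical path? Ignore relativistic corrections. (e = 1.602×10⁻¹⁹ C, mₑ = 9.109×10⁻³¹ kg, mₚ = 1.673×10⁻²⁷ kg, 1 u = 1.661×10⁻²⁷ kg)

v⊥ = v sinθ = 2.95×10⁷·sin75° ≈ 2.849×10⁷ m/s.
r = m v⊥/(|q|B) = (1.673×10⁻²⁷)(2.849×10⁷)/((1.602×10⁻¹⁹)(4.86×10⁻³)) ≈ 61.2 m.

r ≈ 61.2 m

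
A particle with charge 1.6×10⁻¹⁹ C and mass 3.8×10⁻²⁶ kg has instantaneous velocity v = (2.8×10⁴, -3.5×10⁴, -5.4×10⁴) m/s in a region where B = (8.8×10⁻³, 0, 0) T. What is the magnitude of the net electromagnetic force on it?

v×B = (0, -475, 308) N/C.
F = q v×B = (1.6×10⁻¹⁹ C)·(0, -475, 308) = (0, -7.60×10⁻¹⁷, 4.93×10⁻¹⁷) N.
|F| = 9.06×10⁻¹⁷ N.

|F| ≈ 9.06×10⁻¹⁷ N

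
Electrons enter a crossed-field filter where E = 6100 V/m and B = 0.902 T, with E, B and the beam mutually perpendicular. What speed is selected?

v = 6760 m/s

Zero net Lorentz force requires |qE| = |q v×B|, i.e. E = vB.
v = E/B = 6100/0.902 = 6760 m/s.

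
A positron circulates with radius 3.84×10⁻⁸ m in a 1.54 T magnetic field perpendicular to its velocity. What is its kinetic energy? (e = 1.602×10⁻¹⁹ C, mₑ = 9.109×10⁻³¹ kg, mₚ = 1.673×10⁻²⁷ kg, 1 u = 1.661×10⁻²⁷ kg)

KE ≈ 3.08×10⁻⁴ eV

v = |q|Br/m, then KE = ½mv² = (qBr)²/(2m).
v = (1.602×10⁻¹⁹)(1.54)(3.84×10⁻⁸)/9.109×10⁻³¹ ≈ 1.040×10⁴ m/s.
KE = ½(9.109×10⁻³¹)(1.040×10⁴)² ≈ 4.93×10⁻²³ J = 3.08×10⁻⁴ eV.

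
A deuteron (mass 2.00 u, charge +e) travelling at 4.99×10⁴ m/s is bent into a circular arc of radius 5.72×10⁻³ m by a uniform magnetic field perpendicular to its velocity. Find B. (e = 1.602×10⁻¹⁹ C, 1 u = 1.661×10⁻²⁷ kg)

From |q|vB = mv²/r, B = mv/(|q|r).
B = (3.322×10⁻²⁷)(4.99×10⁴)/((1.602×10⁻¹⁹)(5.72×10⁻³)) ≈ 0.181 T.

B ≈ 0.181 T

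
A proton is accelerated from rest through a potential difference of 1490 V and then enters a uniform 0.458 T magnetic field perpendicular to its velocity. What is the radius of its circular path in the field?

r ≈ 0.0122 m

Acceleration: |q|V = ½mv² ⇒ v = √(2|q|V/m) = √(2·1.602×10⁻¹⁹·1490/1.673×10⁻²⁷) ≈ 5.342×10⁵ m/s.
In the field: r = mv/(|q|B) = (1.673×10⁻²⁷)(5.342×10⁵)/((1.602×10⁻¹⁹)(0.458)) ≈ 0.0122 m.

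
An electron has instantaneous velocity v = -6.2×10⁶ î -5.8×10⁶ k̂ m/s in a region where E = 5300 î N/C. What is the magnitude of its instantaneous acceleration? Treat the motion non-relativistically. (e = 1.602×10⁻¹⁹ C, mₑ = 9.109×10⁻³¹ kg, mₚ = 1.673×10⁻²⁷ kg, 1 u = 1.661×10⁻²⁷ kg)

Only an electric field acts, so F = qE = (−1.602×10⁻¹⁹ C)·(5300, 0, 0) = (-8.49×10⁻¹⁶, 0, 0) N.
|a| = |F|/m = 8.491×10⁻¹⁶/9.109×10⁻³¹ ≈ 9.32×10¹⁴ m/s².

|a| ≈ 9.32×10¹⁴ m/s²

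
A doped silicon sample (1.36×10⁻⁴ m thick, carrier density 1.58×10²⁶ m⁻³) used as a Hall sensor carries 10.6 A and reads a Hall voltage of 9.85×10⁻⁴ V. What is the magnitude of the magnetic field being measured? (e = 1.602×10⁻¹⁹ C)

B ≈ 0.320 T

From V_H = IB/(n e t), B = V_H n e t / I.
B = (9.85×10⁻⁴)(1.58×10²⁶)(1.602×10⁻¹⁹)(1.36×10⁻⁴)/10.6 ≈ 0.320 T.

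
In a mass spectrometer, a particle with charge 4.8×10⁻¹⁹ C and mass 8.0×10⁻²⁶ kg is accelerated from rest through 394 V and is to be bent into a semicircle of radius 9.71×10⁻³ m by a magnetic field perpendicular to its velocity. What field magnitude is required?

v = √(2|q|V/m) = √(2·4.8×10⁻¹⁹·394/8.0×10⁻²⁶) ≈ 6.876×10⁴ m/s.
B = mv/(|q|r) = (8.0×10⁻²⁶)(6.876×10⁴)/((4.8×10⁻¹⁹)(9.71×10⁻³)) ≈ 1.18 T.

B ≈ 1.18 T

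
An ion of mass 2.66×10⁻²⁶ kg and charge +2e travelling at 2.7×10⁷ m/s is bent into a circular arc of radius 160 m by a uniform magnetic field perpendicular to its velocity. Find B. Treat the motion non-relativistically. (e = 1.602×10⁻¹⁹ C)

From |q|vB = mv²/r, B = mv/(|q|r).
B = (2.66×10⁻²⁶)(2.7×10⁷)/((3.204×10⁻¹⁹)(160)) ≈ 0.014 T.

B ≈ 0.014 T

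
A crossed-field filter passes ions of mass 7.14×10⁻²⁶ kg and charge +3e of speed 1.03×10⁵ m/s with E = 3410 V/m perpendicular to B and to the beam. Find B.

Balance of forces in the selector: qE = qvB ⇒ B = E/v.
B = 3410/1.03×10⁵ = 0.0331 T.

B = 0.0331 T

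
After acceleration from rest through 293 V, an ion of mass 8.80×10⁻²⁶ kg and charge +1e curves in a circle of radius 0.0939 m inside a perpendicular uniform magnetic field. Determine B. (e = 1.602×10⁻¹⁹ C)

B ≈ 0.191 T

v = √(2|q|V/m) = √(2·1.602×10⁻¹⁹·293/8.80×10⁻²⁶) ≈ 3.266×10⁴ m/s.
B = mv/(|q|r) = (8.80×10⁻²⁶)(3.266×10⁴)/((1.602×10⁻¹⁹)(0.0939)) ≈ 0.191 T.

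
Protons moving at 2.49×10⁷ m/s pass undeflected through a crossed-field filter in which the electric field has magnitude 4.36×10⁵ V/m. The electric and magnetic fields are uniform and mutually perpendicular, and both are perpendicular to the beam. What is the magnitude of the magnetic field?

Balance of forces in the selector: qE = qvB ⇒ B = E/v.
B = 4.36×10⁵/2.49×10⁷ = 0.0175 T.

B = 0.0175 T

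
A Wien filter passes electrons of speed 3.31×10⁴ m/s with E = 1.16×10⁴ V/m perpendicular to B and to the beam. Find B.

Balance of forces in the selector: qE = qvB ⇒ B = E/v.
B = 1.16×10⁴/3.31×10⁴ = 0.350 T.

B = 0.350 T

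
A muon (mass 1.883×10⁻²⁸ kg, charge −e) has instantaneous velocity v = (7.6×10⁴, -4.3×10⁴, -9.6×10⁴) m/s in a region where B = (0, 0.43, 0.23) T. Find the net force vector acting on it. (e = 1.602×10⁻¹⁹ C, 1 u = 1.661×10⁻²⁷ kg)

v×B = (3.14×10⁴, -1.75×10⁴, 3.27×10⁴) N/C.
F = q v×B = (−1.602×10⁻¹⁹ C)·(3.14×10⁴, -1.75×10⁴, 3.27×10⁴) = (-5.03×10⁻¹⁵, 2.80×10⁻¹⁵, -5.24×10⁻¹⁵) N.

F ≈ (-5.03×10⁻¹⁵, 2.80×10⁻¹⁵, -5.24×10⁻¹⁵) N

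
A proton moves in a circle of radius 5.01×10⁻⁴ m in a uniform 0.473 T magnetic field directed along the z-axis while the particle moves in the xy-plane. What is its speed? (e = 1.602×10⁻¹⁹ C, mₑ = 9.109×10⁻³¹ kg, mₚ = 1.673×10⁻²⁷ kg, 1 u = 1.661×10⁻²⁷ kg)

From |q|vB = mv²/r, v = |q|Br/m.
v = (1.602×10⁻¹⁹)(0.473)(5.01×10⁻⁴)/1.673×10⁻²⁷ ≈ 2.27×10⁴ m/s.

v ≈ 2.27×10⁴ m/s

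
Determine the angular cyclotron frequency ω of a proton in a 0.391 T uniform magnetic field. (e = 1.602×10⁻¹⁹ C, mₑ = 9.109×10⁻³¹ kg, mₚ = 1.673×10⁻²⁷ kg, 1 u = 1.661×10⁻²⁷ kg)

ω = |q|B/m.
ω = (1.602×10⁻¹⁹)(0.391)/1.673×10⁻²⁷ ≈ 3.74×10⁷ rad/s.

ω ≈ 3.74×10⁷ rad/s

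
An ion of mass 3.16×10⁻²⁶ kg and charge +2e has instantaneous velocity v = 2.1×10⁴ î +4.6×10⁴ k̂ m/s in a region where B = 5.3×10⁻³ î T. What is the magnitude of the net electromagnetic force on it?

|F| ≈ 7.81×10⁻¹⁷ N

v×B = (0, 244, 0) N/C.
F = q v×B = (3.204×10⁻¹⁹ C)·(0, 244, 0) = (0, 7.81×10⁻¹⁷, 0) N.
|F| = 7.81×10⁻¹⁷ N.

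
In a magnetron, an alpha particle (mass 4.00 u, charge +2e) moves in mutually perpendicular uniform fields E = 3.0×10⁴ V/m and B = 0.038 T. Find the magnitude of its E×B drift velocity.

v_d ≈ 7.9×10⁵ m/s

The E×B drift speed is v_d = E/B.
v_d = 3.0×10⁴/0.038 = 7.9×10⁵ m/s.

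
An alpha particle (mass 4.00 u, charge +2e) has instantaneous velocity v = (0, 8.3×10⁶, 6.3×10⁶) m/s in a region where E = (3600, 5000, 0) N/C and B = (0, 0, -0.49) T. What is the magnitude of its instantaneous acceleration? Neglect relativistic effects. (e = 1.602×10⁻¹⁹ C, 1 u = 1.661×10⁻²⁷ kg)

|a| ≈ 1.96×10¹⁴ m/s²

v×B = (-4.07×10⁶, 0, 0) N/C.
E + v×B = (-4.06×10⁶, 5000, 0) N/C.
F = q(E + v×B) = (3.204×10⁻¹⁹ C)·(-4.06×10⁶, 5000, 0) = (-1.30×10⁻¹², 1.60×10⁻¹⁵, 0) N.
|a| = |F|/m = 1.302×10⁻¹²/6.644×10⁻²⁷ ≈ 1.96×10¹⁴ m/s².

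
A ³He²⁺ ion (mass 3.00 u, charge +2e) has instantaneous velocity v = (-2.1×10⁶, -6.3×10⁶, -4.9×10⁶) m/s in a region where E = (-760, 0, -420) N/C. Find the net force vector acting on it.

Only an electric field acts, so F = qE = (3.204×10⁻¹⁹ C)·(-760, 0, -420) = (-2.44×10⁻¹⁶, 0, -1.35×10⁻¹⁶) N.

F ≈ (-2.44×10⁻¹⁶, 0, -1.35×10⁻¹⁶) N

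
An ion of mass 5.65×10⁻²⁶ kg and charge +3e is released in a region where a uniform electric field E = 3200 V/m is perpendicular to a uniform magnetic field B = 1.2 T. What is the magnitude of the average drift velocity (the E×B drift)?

v_d ≈ 2700 m/s

The E×B drift speed is v_d = E/B.
v_d = 3200/1.2 = 2700 m/s.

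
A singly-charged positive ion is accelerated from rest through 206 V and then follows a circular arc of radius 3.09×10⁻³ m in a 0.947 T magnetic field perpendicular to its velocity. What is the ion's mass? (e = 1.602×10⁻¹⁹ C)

Combine |q|V = ½mv² and r = mv/(|q|B): eliminate v to get m = qB²r²/(2V).
m = (1.602×10⁻¹⁹)(0.947)²(3.09×10⁻³)²/(2·206) ≈ 3.33×10⁻²⁷ kg.

m ≈ 3.33×10⁻²⁷ kg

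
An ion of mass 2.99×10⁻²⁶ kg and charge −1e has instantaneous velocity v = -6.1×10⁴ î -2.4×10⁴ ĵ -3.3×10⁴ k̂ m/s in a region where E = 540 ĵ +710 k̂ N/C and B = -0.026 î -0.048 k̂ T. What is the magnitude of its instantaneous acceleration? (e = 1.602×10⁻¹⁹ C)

v×B = (1150, -2070, -624) N/C.
E + v×B = (1150, -1530, 86.0) N/C.
F = q(E + v×B) = (−1.602×10⁻¹⁹ C)·(1150, -1530, 86.0) = (-1.85×10⁻¹⁶, 2.45×10⁻¹⁶, -1.38×10⁻¹⁷) N.
|a| = |F|/m = 3.071×10⁻¹⁶/2.99×10⁻²⁶ ≈ 1.03×10¹⁰ m/s².

|a| ≈ 1.03×10¹⁰ m/s²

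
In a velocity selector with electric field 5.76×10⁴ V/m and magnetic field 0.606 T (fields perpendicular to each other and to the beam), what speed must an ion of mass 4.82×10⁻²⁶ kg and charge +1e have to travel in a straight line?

v = 9.50×10⁴ m/s

For undeflected motion the electric and magnetic forces balance: qE = qvB.
v = E/B = 5.76×10⁴/0.606 = 9.50×10⁴ m/s.
The result is independent of the particle's charge and mass.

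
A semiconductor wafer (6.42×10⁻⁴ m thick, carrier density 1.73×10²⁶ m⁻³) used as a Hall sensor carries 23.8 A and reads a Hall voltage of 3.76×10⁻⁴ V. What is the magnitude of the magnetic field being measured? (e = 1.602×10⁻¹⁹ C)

From V_H = IB/(n e t), B = V_H n e t / I.
B = (3.76×10⁻⁴)(1.73×10²⁶)(1.602×10⁻¹⁹)(6.42×10⁻⁴)/23.8 ≈ 0.281 T.

B ≈ 0.281 T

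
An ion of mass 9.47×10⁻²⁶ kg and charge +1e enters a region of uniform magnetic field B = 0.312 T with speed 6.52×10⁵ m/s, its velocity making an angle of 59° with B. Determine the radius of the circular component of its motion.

r ≈ 1.06 m

v⊥ = v sinθ = 6.52×10⁵·sin59° ≈ 5.589×10⁵ m/s.
r = m v⊥/(|q|B) = (9.47×10⁻²⁶)(5.589×10⁵)/((1.602×10⁻¹⁹)(0.312)) ≈ 1.06 m.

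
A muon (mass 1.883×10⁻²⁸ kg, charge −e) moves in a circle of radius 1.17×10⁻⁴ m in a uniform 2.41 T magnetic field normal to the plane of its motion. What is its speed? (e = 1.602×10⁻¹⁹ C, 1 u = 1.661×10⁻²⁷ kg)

v ≈ 2.40×10⁵ m/s

From |q|vB = mv²/r, v = |q|Br/m.
v = (1.602×10⁻¹⁹)(2.41)(1.17×10⁻⁴)/1.883×10⁻²⁸ ≈ 2.40×10⁵ m/s.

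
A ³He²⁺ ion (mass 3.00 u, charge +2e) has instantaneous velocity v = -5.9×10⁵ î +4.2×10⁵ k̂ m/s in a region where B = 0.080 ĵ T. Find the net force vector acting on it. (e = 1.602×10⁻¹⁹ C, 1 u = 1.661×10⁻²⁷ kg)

v×B = (-3.36×10⁴, 0, -4.72×10⁴) N/C.
F = q v×B = (3.204×10⁻¹⁹ C)·(-3.36×10⁴, 0, -4.72×10⁴) = (-1.08×10⁻¹⁴, 0, -1.51×10⁻¹⁴) N.

F ≈ (-1.08×10⁻¹⁴, 0, -1.51×10⁻¹⁴) N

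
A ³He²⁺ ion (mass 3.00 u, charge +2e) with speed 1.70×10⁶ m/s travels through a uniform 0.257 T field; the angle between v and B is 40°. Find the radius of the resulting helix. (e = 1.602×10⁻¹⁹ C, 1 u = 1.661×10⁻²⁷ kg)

v⊥ = v sinθ = 1.70×10⁶·sin40° ≈ 1.093×10⁶ m/s.
r = m v⊥/(|q|B) = (4.983×10⁻²⁷)(1.093×10⁶)/((3.204×10⁻¹⁹)(0.257)) ≈ 0.0661 m.

r ≈ 0.0661 m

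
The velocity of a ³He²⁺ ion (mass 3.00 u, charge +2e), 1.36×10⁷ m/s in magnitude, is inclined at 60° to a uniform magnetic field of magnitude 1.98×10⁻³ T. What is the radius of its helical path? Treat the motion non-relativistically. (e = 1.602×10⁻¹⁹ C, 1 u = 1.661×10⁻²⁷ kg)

r ≈ 92.5 m

v⊥ = v sinθ = 1.36×10⁷·sin60° ≈ 1.178×10⁷ m/s.
r = m v⊥/(|q|B) = (4.983×10⁻²⁷)(1.178×10⁷)/((3.204×10⁻¹⁹)(1.98×10⁻³)) ≈ 92.5 m.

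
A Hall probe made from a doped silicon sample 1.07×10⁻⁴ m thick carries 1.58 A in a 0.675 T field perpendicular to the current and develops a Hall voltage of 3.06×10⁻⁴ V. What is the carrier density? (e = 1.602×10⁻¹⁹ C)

From V_H = IB/(n e t), n = IB/(V_H e t).
n = (1.58)(0.675)/((3.06×10⁻⁴)(1.602×10⁻¹⁹)(1.07×10⁻⁴)) ≈ 2.03×10²⁶ m⁻³.

n ≈ 2.03×10²⁶ m⁻³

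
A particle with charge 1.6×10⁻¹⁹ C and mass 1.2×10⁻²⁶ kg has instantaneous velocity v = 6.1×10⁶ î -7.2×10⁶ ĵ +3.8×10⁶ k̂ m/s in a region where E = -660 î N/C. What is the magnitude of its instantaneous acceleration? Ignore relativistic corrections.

Only an electric field acts, so F = qE = (1.6×10⁻¹⁹ C)·(-660, 0, 0) = (-1.06×10⁻¹⁶, 0, 0) N.
|a| = |F|/m = 1.056×10⁻¹⁶/1.2×10⁻²⁶ ≈ 8.80×10⁹ m/s².

|a| ≈ 8.80×10⁹ m/s²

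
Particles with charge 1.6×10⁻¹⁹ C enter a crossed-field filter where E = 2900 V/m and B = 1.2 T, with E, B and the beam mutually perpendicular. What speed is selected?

For undeflected motion the electric and magnetic forces balance: qE = qvB.
v = E/B = 2900/1.2 = 2400 m/s.
The result is independent of the particle's charge and mass.

v = 2400 m/s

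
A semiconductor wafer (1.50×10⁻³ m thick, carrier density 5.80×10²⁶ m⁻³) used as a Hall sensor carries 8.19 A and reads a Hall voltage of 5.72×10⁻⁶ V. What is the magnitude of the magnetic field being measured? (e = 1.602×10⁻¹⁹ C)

From V_H = IB/(n e t), B = V_H n e t / I.
B = (5.72×10⁻⁶)(5.80×10²⁶)(1.602×10⁻¹⁹)(1.50×10⁻³)/8.19 ≈ 0.0973 T.

B ≈ 0.0973 T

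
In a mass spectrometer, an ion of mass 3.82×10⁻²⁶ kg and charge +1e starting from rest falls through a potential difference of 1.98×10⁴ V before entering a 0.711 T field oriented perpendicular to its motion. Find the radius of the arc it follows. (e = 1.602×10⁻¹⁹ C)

Acceleration: |q|V = ½mv² ⇒ v = √(2|q|V/m) = √(2·1.602×10⁻¹⁹·1.98×10⁴/3.82×10⁻²⁶) ≈ 4.075×10⁵ m/s.
In the field: r = mv/(|q|B) = (3.82×10⁻²⁶)(4.075×10⁵)/((1.602×10⁻¹⁹)(0.711)) ≈ 0.137 m.

r ≈ 0.137 m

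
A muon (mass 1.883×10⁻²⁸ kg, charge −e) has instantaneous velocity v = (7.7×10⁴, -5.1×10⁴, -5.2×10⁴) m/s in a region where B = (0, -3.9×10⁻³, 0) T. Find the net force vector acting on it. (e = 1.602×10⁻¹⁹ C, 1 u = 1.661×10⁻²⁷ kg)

v×B = (-203, 0, -300) N/C.
F = q v×B = (−1.602×10⁻¹⁹ C)·(-203, 0, -300) = (3.25×10⁻¹⁷, 0, 4.81×10⁻¹⁷) N.

F ≈ (3.25×10⁻¹⁷, 0, 4.81×10⁻¹⁷) N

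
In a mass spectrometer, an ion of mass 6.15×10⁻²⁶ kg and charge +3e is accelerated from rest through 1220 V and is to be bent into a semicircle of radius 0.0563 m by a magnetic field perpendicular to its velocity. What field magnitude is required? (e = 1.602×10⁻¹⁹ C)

B ≈ 0.314 T

v = √(2|q|V/m) = √(2·4.806×10⁻¹⁹·1220/6.15×10⁻²⁶) ≈ 1.381×10⁵ m/s.
B = mv/(|q|r) = (6.15×10⁻²⁶)(1.381×10⁵)/((4.806×10⁻¹⁹)(0.0563)) ≈ 0.314 T.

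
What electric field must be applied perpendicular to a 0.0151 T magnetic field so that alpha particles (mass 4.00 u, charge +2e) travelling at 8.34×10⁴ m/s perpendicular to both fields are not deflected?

For straight-line motion qE = qvB, so E = vB.
E = 8.34×10⁴ × 0.0151 = 1260 V/m.

E = 1260 V/m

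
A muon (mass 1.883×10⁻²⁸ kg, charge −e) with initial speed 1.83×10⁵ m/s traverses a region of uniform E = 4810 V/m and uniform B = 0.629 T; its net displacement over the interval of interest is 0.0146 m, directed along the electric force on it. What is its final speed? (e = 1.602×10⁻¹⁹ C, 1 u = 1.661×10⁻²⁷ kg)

v_f ≈ 3.91×10⁵ m/s

B does no work; ΔKE = |q|E d.
½mv_f² = ½mv₀² + |q|Ed = ½(1.883×10⁻²⁸)(1.83×10⁵)² + (1.602×10⁻¹⁹)(4810)(0.0146) ≈ 3.153×10⁻¹⁸ J + 1.125×10⁻¹⁷ J ≈ 1.440×10⁻¹⁷ J.
v_f = √(2·1.440×10⁻¹⁷/1.883×10⁻²⁸) ≈ 3.91×10⁵ m/s.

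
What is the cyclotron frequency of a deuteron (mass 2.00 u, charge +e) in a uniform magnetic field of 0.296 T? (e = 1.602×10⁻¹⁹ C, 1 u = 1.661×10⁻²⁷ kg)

f = |q|B/(2πm).
f = (1.602×10⁻¹⁹)(0.296)/(2π·3.322×10⁻²⁷) ≈ 2.27×10⁶ Hz.

f ≈ 2.27×10⁶ Hz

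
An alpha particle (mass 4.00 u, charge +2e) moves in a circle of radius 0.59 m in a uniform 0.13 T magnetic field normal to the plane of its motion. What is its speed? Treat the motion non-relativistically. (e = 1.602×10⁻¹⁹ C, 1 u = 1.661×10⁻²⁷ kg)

From |q|vB = mv²/r, v = |q|Br/m.
v = (3.204×10⁻¹⁹)(0.13)(0.59)/6.644×10⁻²⁷ ≈ 3.7×10⁶ m/s.

v ≈ 3.7×10⁶ m/s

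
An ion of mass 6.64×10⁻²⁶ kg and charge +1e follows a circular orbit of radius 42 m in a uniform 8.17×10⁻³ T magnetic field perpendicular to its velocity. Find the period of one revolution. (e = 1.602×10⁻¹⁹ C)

T ≈ 3.19×10⁻⁴ s

The cyclotron period depends only on m, q, B: T = 2πm/(|q|B).
T = 2π(6.64×10⁻²⁶)/((1.602×10⁻¹⁹)(8.17×10⁻³)) ≈ 3.19×10⁻⁴ s.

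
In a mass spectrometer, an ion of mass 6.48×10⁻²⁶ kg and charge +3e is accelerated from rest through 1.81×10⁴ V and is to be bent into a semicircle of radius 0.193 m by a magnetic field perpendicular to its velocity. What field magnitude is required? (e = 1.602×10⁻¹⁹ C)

v = √(2|q|V/m) = √(2·4.806×10⁻¹⁹·1.81×10⁴/6.48×10⁻²⁶) ≈ 5.182×10⁵ m/s.
B = mv/(|q|r) = (6.48×10⁻²⁶)(5.182×10⁵)/((4.806×10⁻¹⁹)(0.193)) ≈ 0.362 T.

B ≈ 0.362 T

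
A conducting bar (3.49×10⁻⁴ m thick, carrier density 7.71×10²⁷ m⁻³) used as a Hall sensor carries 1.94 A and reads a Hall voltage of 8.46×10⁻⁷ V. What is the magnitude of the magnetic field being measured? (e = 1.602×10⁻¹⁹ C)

B ≈ 0.188 T

From V_H = IB/(n e t), B = V_H n e t / I.
B = (8.46×10⁻⁷)(7.71×10²⁷)(1.602×10⁻¹⁹)(3.49×10⁻⁴)/1.94 ≈ 0.188 T.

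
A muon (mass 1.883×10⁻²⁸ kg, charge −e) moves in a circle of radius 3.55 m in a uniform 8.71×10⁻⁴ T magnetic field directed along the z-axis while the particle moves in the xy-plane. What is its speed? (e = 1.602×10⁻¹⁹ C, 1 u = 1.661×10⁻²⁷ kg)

From |q|vB = mv²/r, v = |q|Br/m.
v = (1.602×10⁻¹⁹)(8.71×10⁻⁴)(3.55)/1.883×10⁻²⁸ ≈ 2.63×10⁶ m/s.

v ≈ 2.63×10⁶ m/s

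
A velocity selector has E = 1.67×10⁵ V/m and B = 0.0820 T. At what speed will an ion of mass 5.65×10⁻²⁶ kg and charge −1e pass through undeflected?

Zero net Lorentz force requires |qE| = |q v×B|, i.e. E = vB.
v = E/B = 1.67×10⁵/0.0820 = 2.04×10⁶ m/s.

v = 2.04×10⁶ m/s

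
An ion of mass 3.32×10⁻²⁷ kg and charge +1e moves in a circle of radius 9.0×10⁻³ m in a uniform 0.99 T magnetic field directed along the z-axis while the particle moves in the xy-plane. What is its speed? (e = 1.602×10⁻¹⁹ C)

v ≈ 4.3×10⁵ m/s

From |q|vB = mv²/r, v = |q|Br/m.
v = (1.602×10⁻¹⁹)(0.99)(9.0×10⁻³)/3.32×10⁻²⁷ ≈ 4.3×10⁵ m/s.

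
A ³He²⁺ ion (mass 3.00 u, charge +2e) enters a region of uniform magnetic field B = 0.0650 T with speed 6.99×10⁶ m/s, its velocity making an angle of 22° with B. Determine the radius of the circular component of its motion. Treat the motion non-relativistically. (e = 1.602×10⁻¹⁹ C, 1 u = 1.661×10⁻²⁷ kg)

r ≈ 0.627 m

v⊥ = v sinθ = 6.99×10⁶·sin22° ≈ 2.619×10⁶ m/s.
r = m v⊥/(|q|B) = (4.983×10⁻²⁷)(2.619×10⁶)/((3.204×10⁻¹⁹)(0.0650)) ≈ 0.627 m.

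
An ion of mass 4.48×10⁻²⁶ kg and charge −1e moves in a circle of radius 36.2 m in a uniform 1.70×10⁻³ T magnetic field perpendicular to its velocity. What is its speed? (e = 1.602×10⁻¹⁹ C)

From |q|vB = mv²/r, v = |q|Br/m.
v = (1.602×10⁻¹⁹)(1.70×10⁻³)(36.2)/4.48×10⁻²⁶ ≈ 2.20×10⁵ m/s.

v ≈ 2.20×10⁵ m/s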